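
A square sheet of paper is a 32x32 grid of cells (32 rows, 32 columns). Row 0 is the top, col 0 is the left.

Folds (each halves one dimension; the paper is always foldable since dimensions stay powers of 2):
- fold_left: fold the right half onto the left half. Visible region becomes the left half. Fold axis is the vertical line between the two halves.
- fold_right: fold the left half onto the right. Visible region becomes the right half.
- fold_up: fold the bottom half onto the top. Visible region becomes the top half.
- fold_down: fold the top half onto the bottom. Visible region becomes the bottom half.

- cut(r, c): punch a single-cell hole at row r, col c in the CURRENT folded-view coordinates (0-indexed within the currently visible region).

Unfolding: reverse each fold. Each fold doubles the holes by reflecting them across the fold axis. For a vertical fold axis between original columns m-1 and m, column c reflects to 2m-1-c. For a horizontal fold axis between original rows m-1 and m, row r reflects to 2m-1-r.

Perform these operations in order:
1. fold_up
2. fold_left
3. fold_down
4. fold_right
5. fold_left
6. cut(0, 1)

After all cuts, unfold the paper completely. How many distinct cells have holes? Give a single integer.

Op 1 fold_up: fold axis h@16; visible region now rows[0,16) x cols[0,32) = 16x32
Op 2 fold_left: fold axis v@16; visible region now rows[0,16) x cols[0,16) = 16x16
Op 3 fold_down: fold axis h@8; visible region now rows[8,16) x cols[0,16) = 8x16
Op 4 fold_right: fold axis v@8; visible region now rows[8,16) x cols[8,16) = 8x8
Op 5 fold_left: fold axis v@12; visible region now rows[8,16) x cols[8,12) = 8x4
Op 6 cut(0, 1): punch at orig (8,9); cuts so far [(8, 9)]; region rows[8,16) x cols[8,12) = 8x4
Unfold 1 (reflect across v@12): 2 holes -> [(8, 9), (8, 14)]
Unfold 2 (reflect across v@8): 4 holes -> [(8, 1), (8, 6), (8, 9), (8, 14)]
Unfold 3 (reflect across h@8): 8 holes -> [(7, 1), (7, 6), (7, 9), (7, 14), (8, 1), (8, 6), (8, 9), (8, 14)]
Unfold 4 (reflect across v@16): 16 holes -> [(7, 1), (7, 6), (7, 9), (7, 14), (7, 17), (7, 22), (7, 25), (7, 30), (8, 1), (8, 6), (8, 9), (8, 14), (8, 17), (8, 22), (8, 25), (8, 30)]
Unfold 5 (reflect across h@16): 32 holes -> [(7, 1), (7, 6), (7, 9), (7, 14), (7, 17), (7, 22), (7, 25), (7, 30), (8, 1), (8, 6), (8, 9), (8, 14), (8, 17), (8, 22), (8, 25), (8, 30), (23, 1), (23, 6), (23, 9), (23, 14), (23, 17), (23, 22), (23, 25), (23, 30), (24, 1), (24, 6), (24, 9), (24, 14), (24, 17), (24, 22), (24, 25), (24, 30)]

Answer: 32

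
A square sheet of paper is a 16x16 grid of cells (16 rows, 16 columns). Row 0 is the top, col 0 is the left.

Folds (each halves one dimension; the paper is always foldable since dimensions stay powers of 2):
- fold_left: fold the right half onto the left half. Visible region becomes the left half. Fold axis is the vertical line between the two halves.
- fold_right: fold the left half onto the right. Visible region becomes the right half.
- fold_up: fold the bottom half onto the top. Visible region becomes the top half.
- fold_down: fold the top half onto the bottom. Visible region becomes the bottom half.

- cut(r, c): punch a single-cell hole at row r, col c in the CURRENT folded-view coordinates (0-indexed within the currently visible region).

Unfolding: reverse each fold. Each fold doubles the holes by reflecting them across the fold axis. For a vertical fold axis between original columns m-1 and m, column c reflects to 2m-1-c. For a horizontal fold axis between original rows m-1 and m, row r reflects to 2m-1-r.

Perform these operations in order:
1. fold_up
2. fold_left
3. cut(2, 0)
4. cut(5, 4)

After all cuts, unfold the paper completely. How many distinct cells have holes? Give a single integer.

Answer: 8

Derivation:
Op 1 fold_up: fold axis h@8; visible region now rows[0,8) x cols[0,16) = 8x16
Op 2 fold_left: fold axis v@8; visible region now rows[0,8) x cols[0,8) = 8x8
Op 3 cut(2, 0): punch at orig (2,0); cuts so far [(2, 0)]; region rows[0,8) x cols[0,8) = 8x8
Op 4 cut(5, 4): punch at orig (5,4); cuts so far [(2, 0), (5, 4)]; region rows[0,8) x cols[0,8) = 8x8
Unfold 1 (reflect across v@8): 4 holes -> [(2, 0), (2, 15), (5, 4), (5, 11)]
Unfold 2 (reflect across h@8): 8 holes -> [(2, 0), (2, 15), (5, 4), (5, 11), (10, 4), (10, 11), (13, 0), (13, 15)]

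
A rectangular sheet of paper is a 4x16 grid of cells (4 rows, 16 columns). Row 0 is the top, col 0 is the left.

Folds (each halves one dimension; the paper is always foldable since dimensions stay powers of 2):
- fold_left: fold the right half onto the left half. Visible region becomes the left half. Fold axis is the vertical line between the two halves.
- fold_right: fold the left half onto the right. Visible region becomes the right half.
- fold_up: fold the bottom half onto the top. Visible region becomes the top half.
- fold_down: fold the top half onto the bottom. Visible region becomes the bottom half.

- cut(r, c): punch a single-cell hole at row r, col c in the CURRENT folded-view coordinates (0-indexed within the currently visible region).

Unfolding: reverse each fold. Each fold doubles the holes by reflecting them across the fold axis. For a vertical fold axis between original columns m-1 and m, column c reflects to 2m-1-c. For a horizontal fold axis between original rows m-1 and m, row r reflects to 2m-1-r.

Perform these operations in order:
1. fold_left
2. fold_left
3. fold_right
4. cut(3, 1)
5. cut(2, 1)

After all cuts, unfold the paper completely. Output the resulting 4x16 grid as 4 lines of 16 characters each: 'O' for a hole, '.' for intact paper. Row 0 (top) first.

Answer: ................
................
O..OO..OO..OO..O
O..OO..OO..OO..O

Derivation:
Op 1 fold_left: fold axis v@8; visible region now rows[0,4) x cols[0,8) = 4x8
Op 2 fold_left: fold axis v@4; visible region now rows[0,4) x cols[0,4) = 4x4
Op 3 fold_right: fold axis v@2; visible region now rows[0,4) x cols[2,4) = 4x2
Op 4 cut(3, 1): punch at orig (3,3); cuts so far [(3, 3)]; region rows[0,4) x cols[2,4) = 4x2
Op 5 cut(2, 1): punch at orig (2,3); cuts so far [(2, 3), (3, 3)]; region rows[0,4) x cols[2,4) = 4x2
Unfold 1 (reflect across v@2): 4 holes -> [(2, 0), (2, 3), (3, 0), (3, 3)]
Unfold 2 (reflect across v@4): 8 holes -> [(2, 0), (2, 3), (2, 4), (2, 7), (3, 0), (3, 3), (3, 4), (3, 7)]
Unfold 3 (reflect across v@8): 16 holes -> [(2, 0), (2, 3), (2, 4), (2, 7), (2, 8), (2, 11), (2, 12), (2, 15), (3, 0), (3, 3), (3, 4), (3, 7), (3, 8), (3, 11), (3, 12), (3, 15)]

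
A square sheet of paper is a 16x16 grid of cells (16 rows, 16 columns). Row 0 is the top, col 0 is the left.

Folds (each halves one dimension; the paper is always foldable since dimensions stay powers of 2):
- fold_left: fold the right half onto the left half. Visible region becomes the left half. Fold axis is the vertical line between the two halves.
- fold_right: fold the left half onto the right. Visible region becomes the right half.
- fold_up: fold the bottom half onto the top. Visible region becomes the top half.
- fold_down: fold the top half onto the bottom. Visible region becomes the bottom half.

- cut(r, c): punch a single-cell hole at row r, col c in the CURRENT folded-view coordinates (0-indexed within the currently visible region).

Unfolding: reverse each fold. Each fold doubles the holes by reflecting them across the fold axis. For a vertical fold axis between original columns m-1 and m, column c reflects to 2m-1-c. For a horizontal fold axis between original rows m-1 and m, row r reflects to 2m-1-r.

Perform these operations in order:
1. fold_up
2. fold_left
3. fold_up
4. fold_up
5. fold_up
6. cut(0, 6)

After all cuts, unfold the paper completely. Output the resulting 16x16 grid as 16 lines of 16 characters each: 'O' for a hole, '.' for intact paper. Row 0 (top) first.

Answer: ......O..O......
......O..O......
......O..O......
......O..O......
......O..O......
......O..O......
......O..O......
......O..O......
......O..O......
......O..O......
......O..O......
......O..O......
......O..O......
......O..O......
......O..O......
......O..O......

Derivation:
Op 1 fold_up: fold axis h@8; visible region now rows[0,8) x cols[0,16) = 8x16
Op 2 fold_left: fold axis v@8; visible region now rows[0,8) x cols[0,8) = 8x8
Op 3 fold_up: fold axis h@4; visible region now rows[0,4) x cols[0,8) = 4x8
Op 4 fold_up: fold axis h@2; visible region now rows[0,2) x cols[0,8) = 2x8
Op 5 fold_up: fold axis h@1; visible region now rows[0,1) x cols[0,8) = 1x8
Op 6 cut(0, 6): punch at orig (0,6); cuts so far [(0, 6)]; region rows[0,1) x cols[0,8) = 1x8
Unfold 1 (reflect across h@1): 2 holes -> [(0, 6), (1, 6)]
Unfold 2 (reflect across h@2): 4 holes -> [(0, 6), (1, 6), (2, 6), (3, 6)]
Unfold 3 (reflect across h@4): 8 holes -> [(0, 6), (1, 6), (2, 6), (3, 6), (4, 6), (5, 6), (6, 6), (7, 6)]
Unfold 4 (reflect across v@8): 16 holes -> [(0, 6), (0, 9), (1, 6), (1, 9), (2, 6), (2, 9), (3, 6), (3, 9), (4, 6), (4, 9), (5, 6), (5, 9), (6, 6), (6, 9), (7, 6), (7, 9)]
Unfold 5 (reflect across h@8): 32 holes -> [(0, 6), (0, 9), (1, 6), (1, 9), (2, 6), (2, 9), (3, 6), (3, 9), (4, 6), (4, 9), (5, 6), (5, 9), (6, 6), (6, 9), (7, 6), (7, 9), (8, 6), (8, 9), (9, 6), (9, 9), (10, 6), (10, 9), (11, 6), (11, 9), (12, 6), (12, 9), (13, 6), (13, 9), (14, 6), (14, 9), (15, 6), (15, 9)]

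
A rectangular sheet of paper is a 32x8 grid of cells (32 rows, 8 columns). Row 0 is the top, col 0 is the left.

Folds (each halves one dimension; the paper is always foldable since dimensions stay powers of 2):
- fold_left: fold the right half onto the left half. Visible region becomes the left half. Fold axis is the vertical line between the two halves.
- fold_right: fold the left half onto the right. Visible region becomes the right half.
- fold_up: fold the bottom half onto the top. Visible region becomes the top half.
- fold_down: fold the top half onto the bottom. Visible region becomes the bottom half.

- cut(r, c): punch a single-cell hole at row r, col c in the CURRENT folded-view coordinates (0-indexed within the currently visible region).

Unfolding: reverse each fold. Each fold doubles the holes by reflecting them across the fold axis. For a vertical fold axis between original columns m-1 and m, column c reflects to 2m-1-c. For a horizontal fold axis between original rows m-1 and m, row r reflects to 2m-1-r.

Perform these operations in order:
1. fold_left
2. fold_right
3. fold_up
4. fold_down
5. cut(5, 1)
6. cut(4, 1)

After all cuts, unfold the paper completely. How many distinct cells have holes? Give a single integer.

Answer: 32

Derivation:
Op 1 fold_left: fold axis v@4; visible region now rows[0,32) x cols[0,4) = 32x4
Op 2 fold_right: fold axis v@2; visible region now rows[0,32) x cols[2,4) = 32x2
Op 3 fold_up: fold axis h@16; visible region now rows[0,16) x cols[2,4) = 16x2
Op 4 fold_down: fold axis h@8; visible region now rows[8,16) x cols[2,4) = 8x2
Op 5 cut(5, 1): punch at orig (13,3); cuts so far [(13, 3)]; region rows[8,16) x cols[2,4) = 8x2
Op 6 cut(4, 1): punch at orig (12,3); cuts so far [(12, 3), (13, 3)]; region rows[8,16) x cols[2,4) = 8x2
Unfold 1 (reflect across h@8): 4 holes -> [(2, 3), (3, 3), (12, 3), (13, 3)]
Unfold 2 (reflect across h@16): 8 holes -> [(2, 3), (3, 3), (12, 3), (13, 3), (18, 3), (19, 3), (28, 3), (29, 3)]
Unfold 3 (reflect across v@2): 16 holes -> [(2, 0), (2, 3), (3, 0), (3, 3), (12, 0), (12, 3), (13, 0), (13, 3), (18, 0), (18, 3), (19, 0), (19, 3), (28, 0), (28, 3), (29, 0), (29, 3)]
Unfold 4 (reflect across v@4): 32 holes -> [(2, 0), (2, 3), (2, 4), (2, 7), (3, 0), (3, 3), (3, 4), (3, 7), (12, 0), (12, 3), (12, 4), (12, 7), (13, 0), (13, 3), (13, 4), (13, 7), (18, 0), (18, 3), (18, 4), (18, 7), (19, 0), (19, 3), (19, 4), (19, 7), (28, 0), (28, 3), (28, 4), (28, 7), (29, 0), (29, 3), (29, 4), (29, 7)]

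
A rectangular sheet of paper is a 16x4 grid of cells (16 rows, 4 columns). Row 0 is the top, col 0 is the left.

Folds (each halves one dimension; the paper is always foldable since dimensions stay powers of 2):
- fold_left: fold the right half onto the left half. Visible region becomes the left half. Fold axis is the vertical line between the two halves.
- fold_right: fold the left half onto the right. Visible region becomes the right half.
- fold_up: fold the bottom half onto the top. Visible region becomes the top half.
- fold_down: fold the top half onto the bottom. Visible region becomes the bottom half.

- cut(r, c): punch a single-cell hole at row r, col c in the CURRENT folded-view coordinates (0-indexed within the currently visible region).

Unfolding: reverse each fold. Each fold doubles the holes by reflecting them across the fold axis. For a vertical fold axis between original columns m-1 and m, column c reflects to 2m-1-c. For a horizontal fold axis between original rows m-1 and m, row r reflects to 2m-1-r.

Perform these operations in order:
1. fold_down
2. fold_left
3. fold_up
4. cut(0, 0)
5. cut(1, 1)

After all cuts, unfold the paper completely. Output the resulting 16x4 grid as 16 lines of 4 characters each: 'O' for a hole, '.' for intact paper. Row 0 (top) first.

Op 1 fold_down: fold axis h@8; visible region now rows[8,16) x cols[0,4) = 8x4
Op 2 fold_left: fold axis v@2; visible region now rows[8,16) x cols[0,2) = 8x2
Op 3 fold_up: fold axis h@12; visible region now rows[8,12) x cols[0,2) = 4x2
Op 4 cut(0, 0): punch at orig (8,0); cuts so far [(8, 0)]; region rows[8,12) x cols[0,2) = 4x2
Op 5 cut(1, 1): punch at orig (9,1); cuts so far [(8, 0), (9, 1)]; region rows[8,12) x cols[0,2) = 4x2
Unfold 1 (reflect across h@12): 4 holes -> [(8, 0), (9, 1), (14, 1), (15, 0)]
Unfold 2 (reflect across v@2): 8 holes -> [(8, 0), (8, 3), (9, 1), (9, 2), (14, 1), (14, 2), (15, 0), (15, 3)]
Unfold 3 (reflect across h@8): 16 holes -> [(0, 0), (0, 3), (1, 1), (1, 2), (6, 1), (6, 2), (7, 0), (7, 3), (8, 0), (8, 3), (9, 1), (9, 2), (14, 1), (14, 2), (15, 0), (15, 3)]

Answer: O..O
.OO.
....
....
....
....
.OO.
O..O
O..O
.OO.
....
....
....
....
.OO.
O..O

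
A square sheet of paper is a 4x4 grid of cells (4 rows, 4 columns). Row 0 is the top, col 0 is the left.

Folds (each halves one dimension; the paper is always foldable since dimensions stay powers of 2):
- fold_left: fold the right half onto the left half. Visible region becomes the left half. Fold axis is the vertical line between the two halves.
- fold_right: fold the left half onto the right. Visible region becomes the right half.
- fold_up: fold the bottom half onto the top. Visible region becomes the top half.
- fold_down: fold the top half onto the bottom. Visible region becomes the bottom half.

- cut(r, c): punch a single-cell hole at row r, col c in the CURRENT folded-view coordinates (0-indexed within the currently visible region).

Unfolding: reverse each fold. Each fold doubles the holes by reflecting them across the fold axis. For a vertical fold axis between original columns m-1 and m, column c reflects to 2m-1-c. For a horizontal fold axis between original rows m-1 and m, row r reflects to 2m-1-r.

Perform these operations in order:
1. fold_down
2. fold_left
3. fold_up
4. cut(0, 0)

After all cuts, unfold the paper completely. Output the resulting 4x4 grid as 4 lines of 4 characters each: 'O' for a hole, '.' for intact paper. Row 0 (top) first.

Op 1 fold_down: fold axis h@2; visible region now rows[2,4) x cols[0,4) = 2x4
Op 2 fold_left: fold axis v@2; visible region now rows[2,4) x cols[0,2) = 2x2
Op 3 fold_up: fold axis h@3; visible region now rows[2,3) x cols[0,2) = 1x2
Op 4 cut(0, 0): punch at orig (2,0); cuts so far [(2, 0)]; region rows[2,3) x cols[0,2) = 1x2
Unfold 1 (reflect across h@3): 2 holes -> [(2, 0), (3, 0)]
Unfold 2 (reflect across v@2): 4 holes -> [(2, 0), (2, 3), (3, 0), (3, 3)]
Unfold 3 (reflect across h@2): 8 holes -> [(0, 0), (0, 3), (1, 0), (1, 3), (2, 0), (2, 3), (3, 0), (3, 3)]

Answer: O..O
O..O
O..O
O..O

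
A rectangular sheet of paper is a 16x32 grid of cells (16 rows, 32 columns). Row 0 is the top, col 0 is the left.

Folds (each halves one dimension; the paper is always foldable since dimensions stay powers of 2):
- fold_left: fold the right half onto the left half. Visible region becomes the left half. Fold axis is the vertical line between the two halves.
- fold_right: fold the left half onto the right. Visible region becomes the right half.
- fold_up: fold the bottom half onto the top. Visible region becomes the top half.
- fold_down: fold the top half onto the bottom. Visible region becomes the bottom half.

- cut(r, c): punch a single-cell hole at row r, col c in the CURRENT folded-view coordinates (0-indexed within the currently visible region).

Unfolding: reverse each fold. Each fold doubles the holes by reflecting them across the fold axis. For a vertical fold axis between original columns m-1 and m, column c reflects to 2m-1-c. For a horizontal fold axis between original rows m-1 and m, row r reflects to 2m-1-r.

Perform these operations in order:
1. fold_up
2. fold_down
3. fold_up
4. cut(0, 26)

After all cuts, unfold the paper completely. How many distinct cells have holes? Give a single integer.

Op 1 fold_up: fold axis h@8; visible region now rows[0,8) x cols[0,32) = 8x32
Op 2 fold_down: fold axis h@4; visible region now rows[4,8) x cols[0,32) = 4x32
Op 3 fold_up: fold axis h@6; visible region now rows[4,6) x cols[0,32) = 2x32
Op 4 cut(0, 26): punch at orig (4,26); cuts so far [(4, 26)]; region rows[4,6) x cols[0,32) = 2x32
Unfold 1 (reflect across h@6): 2 holes -> [(4, 26), (7, 26)]
Unfold 2 (reflect across h@4): 4 holes -> [(0, 26), (3, 26), (4, 26), (7, 26)]
Unfold 3 (reflect across h@8): 8 holes -> [(0, 26), (3, 26), (4, 26), (7, 26), (8, 26), (11, 26), (12, 26), (15, 26)]

Answer: 8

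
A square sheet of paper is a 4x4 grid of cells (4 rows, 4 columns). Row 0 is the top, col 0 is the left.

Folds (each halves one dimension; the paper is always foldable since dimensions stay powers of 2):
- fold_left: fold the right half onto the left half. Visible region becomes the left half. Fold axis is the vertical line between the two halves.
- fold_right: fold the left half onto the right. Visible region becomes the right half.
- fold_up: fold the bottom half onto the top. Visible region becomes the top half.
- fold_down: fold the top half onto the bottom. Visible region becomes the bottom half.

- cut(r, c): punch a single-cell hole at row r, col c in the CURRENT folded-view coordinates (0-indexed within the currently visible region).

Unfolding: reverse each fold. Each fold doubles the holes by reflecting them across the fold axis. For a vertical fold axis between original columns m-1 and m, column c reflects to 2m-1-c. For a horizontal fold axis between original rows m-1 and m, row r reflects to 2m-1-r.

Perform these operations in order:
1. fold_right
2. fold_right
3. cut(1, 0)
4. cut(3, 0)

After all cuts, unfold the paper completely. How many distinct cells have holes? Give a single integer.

Op 1 fold_right: fold axis v@2; visible region now rows[0,4) x cols[2,4) = 4x2
Op 2 fold_right: fold axis v@3; visible region now rows[0,4) x cols[3,4) = 4x1
Op 3 cut(1, 0): punch at orig (1,3); cuts so far [(1, 3)]; region rows[0,4) x cols[3,4) = 4x1
Op 4 cut(3, 0): punch at orig (3,3); cuts so far [(1, 3), (3, 3)]; region rows[0,4) x cols[3,4) = 4x1
Unfold 1 (reflect across v@3): 4 holes -> [(1, 2), (1, 3), (3, 2), (3, 3)]
Unfold 2 (reflect across v@2): 8 holes -> [(1, 0), (1, 1), (1, 2), (1, 3), (3, 0), (3, 1), (3, 2), (3, 3)]

Answer: 8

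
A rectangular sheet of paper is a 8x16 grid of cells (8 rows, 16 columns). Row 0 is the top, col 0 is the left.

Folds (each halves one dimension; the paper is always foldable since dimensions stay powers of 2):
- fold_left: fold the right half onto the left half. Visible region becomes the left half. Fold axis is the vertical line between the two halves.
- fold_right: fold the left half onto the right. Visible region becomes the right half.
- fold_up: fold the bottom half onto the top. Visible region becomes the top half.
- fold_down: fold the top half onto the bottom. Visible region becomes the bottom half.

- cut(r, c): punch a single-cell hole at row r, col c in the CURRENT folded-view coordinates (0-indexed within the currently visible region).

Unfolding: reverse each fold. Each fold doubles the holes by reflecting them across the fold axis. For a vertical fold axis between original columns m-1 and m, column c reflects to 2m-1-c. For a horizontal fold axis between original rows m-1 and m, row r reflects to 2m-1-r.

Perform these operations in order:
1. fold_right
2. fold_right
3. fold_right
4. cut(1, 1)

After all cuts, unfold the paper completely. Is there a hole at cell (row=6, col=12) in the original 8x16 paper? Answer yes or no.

Op 1 fold_right: fold axis v@8; visible region now rows[0,8) x cols[8,16) = 8x8
Op 2 fold_right: fold axis v@12; visible region now rows[0,8) x cols[12,16) = 8x4
Op 3 fold_right: fold axis v@14; visible region now rows[0,8) x cols[14,16) = 8x2
Op 4 cut(1, 1): punch at orig (1,15); cuts so far [(1, 15)]; region rows[0,8) x cols[14,16) = 8x2
Unfold 1 (reflect across v@14): 2 holes -> [(1, 12), (1, 15)]
Unfold 2 (reflect across v@12): 4 holes -> [(1, 8), (1, 11), (1, 12), (1, 15)]
Unfold 3 (reflect across v@8): 8 holes -> [(1, 0), (1, 3), (1, 4), (1, 7), (1, 8), (1, 11), (1, 12), (1, 15)]
Holes: [(1, 0), (1, 3), (1, 4), (1, 7), (1, 8), (1, 11), (1, 12), (1, 15)]

Answer: no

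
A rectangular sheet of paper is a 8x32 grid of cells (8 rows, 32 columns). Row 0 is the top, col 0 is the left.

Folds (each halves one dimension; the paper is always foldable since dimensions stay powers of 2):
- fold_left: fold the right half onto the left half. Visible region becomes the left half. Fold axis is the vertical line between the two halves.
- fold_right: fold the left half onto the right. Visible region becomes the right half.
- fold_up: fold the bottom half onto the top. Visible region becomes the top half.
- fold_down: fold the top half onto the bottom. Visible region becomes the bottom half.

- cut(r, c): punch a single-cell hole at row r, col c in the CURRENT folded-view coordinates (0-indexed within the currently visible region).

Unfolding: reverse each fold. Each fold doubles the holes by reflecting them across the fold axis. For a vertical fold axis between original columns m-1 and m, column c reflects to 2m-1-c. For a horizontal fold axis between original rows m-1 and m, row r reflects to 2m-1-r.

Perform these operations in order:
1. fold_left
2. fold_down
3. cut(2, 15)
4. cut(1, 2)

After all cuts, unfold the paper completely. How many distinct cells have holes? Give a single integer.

Answer: 8

Derivation:
Op 1 fold_left: fold axis v@16; visible region now rows[0,8) x cols[0,16) = 8x16
Op 2 fold_down: fold axis h@4; visible region now rows[4,8) x cols[0,16) = 4x16
Op 3 cut(2, 15): punch at orig (6,15); cuts so far [(6, 15)]; region rows[4,8) x cols[0,16) = 4x16
Op 4 cut(1, 2): punch at orig (5,2); cuts so far [(5, 2), (6, 15)]; region rows[4,8) x cols[0,16) = 4x16
Unfold 1 (reflect across h@4): 4 holes -> [(1, 15), (2, 2), (5, 2), (6, 15)]
Unfold 2 (reflect across v@16): 8 holes -> [(1, 15), (1, 16), (2, 2), (2, 29), (5, 2), (5, 29), (6, 15), (6, 16)]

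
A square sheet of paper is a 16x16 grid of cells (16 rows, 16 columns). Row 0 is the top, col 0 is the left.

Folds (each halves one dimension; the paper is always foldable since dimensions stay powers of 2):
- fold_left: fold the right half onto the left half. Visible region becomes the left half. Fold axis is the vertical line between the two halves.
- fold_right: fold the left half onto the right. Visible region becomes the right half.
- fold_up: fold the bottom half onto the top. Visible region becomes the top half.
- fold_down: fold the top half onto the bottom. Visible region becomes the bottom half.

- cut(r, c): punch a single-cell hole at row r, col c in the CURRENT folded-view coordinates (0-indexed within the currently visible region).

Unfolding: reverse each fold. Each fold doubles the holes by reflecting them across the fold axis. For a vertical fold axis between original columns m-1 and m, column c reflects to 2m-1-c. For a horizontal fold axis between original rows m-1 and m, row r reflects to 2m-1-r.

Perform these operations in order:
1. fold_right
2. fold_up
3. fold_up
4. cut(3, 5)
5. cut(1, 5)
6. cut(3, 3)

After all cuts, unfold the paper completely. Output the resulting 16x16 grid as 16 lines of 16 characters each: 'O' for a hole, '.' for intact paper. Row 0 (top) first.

Op 1 fold_right: fold axis v@8; visible region now rows[0,16) x cols[8,16) = 16x8
Op 2 fold_up: fold axis h@8; visible region now rows[0,8) x cols[8,16) = 8x8
Op 3 fold_up: fold axis h@4; visible region now rows[0,4) x cols[8,16) = 4x8
Op 4 cut(3, 5): punch at orig (3,13); cuts so far [(3, 13)]; region rows[0,4) x cols[8,16) = 4x8
Op 5 cut(1, 5): punch at orig (1,13); cuts so far [(1, 13), (3, 13)]; region rows[0,4) x cols[8,16) = 4x8
Op 6 cut(3, 3): punch at orig (3,11); cuts so far [(1, 13), (3, 11), (3, 13)]; region rows[0,4) x cols[8,16) = 4x8
Unfold 1 (reflect across h@4): 6 holes -> [(1, 13), (3, 11), (3, 13), (4, 11), (4, 13), (6, 13)]
Unfold 2 (reflect across h@8): 12 holes -> [(1, 13), (3, 11), (3, 13), (4, 11), (4, 13), (6, 13), (9, 13), (11, 11), (11, 13), (12, 11), (12, 13), (14, 13)]
Unfold 3 (reflect across v@8): 24 holes -> [(1, 2), (1, 13), (3, 2), (3, 4), (3, 11), (3, 13), (4, 2), (4, 4), (4, 11), (4, 13), (6, 2), (6, 13), (9, 2), (9, 13), (11, 2), (11, 4), (11, 11), (11, 13), (12, 2), (12, 4), (12, 11), (12, 13), (14, 2), (14, 13)]

Answer: ................
..O..........O..
................
..O.O......O.O..
..O.O......O.O..
................
..O..........O..
................
................
..O..........O..
................
..O.O......O.O..
..O.O......O.O..
................
..O..........O..
................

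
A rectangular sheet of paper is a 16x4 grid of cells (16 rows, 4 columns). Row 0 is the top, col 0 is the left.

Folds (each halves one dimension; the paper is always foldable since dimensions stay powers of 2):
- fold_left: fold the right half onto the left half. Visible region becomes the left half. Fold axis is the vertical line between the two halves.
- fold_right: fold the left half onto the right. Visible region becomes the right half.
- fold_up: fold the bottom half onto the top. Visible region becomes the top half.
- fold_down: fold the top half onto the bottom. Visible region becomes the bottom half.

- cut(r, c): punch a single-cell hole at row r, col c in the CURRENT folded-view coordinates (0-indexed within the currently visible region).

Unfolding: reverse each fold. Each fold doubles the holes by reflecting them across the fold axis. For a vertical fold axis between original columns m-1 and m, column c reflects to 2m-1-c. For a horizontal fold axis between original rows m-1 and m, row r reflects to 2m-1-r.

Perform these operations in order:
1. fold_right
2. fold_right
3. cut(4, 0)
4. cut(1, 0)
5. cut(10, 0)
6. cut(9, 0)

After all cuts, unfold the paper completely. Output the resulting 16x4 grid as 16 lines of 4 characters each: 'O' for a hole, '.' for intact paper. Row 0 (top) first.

Answer: ....
OOOO
....
....
OOOO
....
....
....
....
OOOO
OOOO
....
....
....
....
....

Derivation:
Op 1 fold_right: fold axis v@2; visible region now rows[0,16) x cols[2,4) = 16x2
Op 2 fold_right: fold axis v@3; visible region now rows[0,16) x cols[3,4) = 16x1
Op 3 cut(4, 0): punch at orig (4,3); cuts so far [(4, 3)]; region rows[0,16) x cols[3,4) = 16x1
Op 4 cut(1, 0): punch at orig (1,3); cuts so far [(1, 3), (4, 3)]; region rows[0,16) x cols[3,4) = 16x1
Op 5 cut(10, 0): punch at orig (10,3); cuts so far [(1, 3), (4, 3), (10, 3)]; region rows[0,16) x cols[3,4) = 16x1
Op 6 cut(9, 0): punch at orig (9,3); cuts so far [(1, 3), (4, 3), (9, 3), (10, 3)]; region rows[0,16) x cols[3,4) = 16x1
Unfold 1 (reflect across v@3): 8 holes -> [(1, 2), (1, 3), (4, 2), (4, 3), (9, 2), (9, 3), (10, 2), (10, 3)]
Unfold 2 (reflect across v@2): 16 holes -> [(1, 0), (1, 1), (1, 2), (1, 3), (4, 0), (4, 1), (4, 2), (4, 3), (9, 0), (9, 1), (9, 2), (9, 3), (10, 0), (10, 1), (10, 2), (10, 3)]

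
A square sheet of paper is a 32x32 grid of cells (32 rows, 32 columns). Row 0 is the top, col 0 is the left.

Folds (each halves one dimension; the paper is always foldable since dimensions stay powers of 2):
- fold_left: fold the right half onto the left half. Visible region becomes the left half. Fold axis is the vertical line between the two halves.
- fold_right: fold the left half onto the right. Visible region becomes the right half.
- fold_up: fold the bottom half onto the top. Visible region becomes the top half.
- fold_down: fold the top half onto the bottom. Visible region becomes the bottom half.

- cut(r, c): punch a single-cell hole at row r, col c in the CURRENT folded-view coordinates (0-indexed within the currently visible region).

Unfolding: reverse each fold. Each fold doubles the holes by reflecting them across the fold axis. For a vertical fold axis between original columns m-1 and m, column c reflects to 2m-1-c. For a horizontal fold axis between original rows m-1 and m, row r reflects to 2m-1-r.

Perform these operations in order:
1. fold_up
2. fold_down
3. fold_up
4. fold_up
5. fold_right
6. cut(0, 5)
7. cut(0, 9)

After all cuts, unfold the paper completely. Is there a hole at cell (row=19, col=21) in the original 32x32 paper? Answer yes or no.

Op 1 fold_up: fold axis h@16; visible region now rows[0,16) x cols[0,32) = 16x32
Op 2 fold_down: fold axis h@8; visible region now rows[8,16) x cols[0,32) = 8x32
Op 3 fold_up: fold axis h@12; visible region now rows[8,12) x cols[0,32) = 4x32
Op 4 fold_up: fold axis h@10; visible region now rows[8,10) x cols[0,32) = 2x32
Op 5 fold_right: fold axis v@16; visible region now rows[8,10) x cols[16,32) = 2x16
Op 6 cut(0, 5): punch at orig (8,21); cuts so far [(8, 21)]; region rows[8,10) x cols[16,32) = 2x16
Op 7 cut(0, 9): punch at orig (8,25); cuts so far [(8, 21), (8, 25)]; region rows[8,10) x cols[16,32) = 2x16
Unfold 1 (reflect across v@16): 4 holes -> [(8, 6), (8, 10), (8, 21), (8, 25)]
Unfold 2 (reflect across h@10): 8 holes -> [(8, 6), (8, 10), (8, 21), (8, 25), (11, 6), (11, 10), (11, 21), (11, 25)]
Unfold 3 (reflect across h@12): 16 holes -> [(8, 6), (8, 10), (8, 21), (8, 25), (11, 6), (11, 10), (11, 21), (11, 25), (12, 6), (12, 10), (12, 21), (12, 25), (15, 6), (15, 10), (15, 21), (15, 25)]
Unfold 4 (reflect across h@8): 32 holes -> [(0, 6), (0, 10), (0, 21), (0, 25), (3, 6), (3, 10), (3, 21), (3, 25), (4, 6), (4, 10), (4, 21), (4, 25), (7, 6), (7, 10), (7, 21), (7, 25), (8, 6), (8, 10), (8, 21), (8, 25), (11, 6), (11, 10), (11, 21), (11, 25), (12, 6), (12, 10), (12, 21), (12, 25), (15, 6), (15, 10), (15, 21), (15, 25)]
Unfold 5 (reflect across h@16): 64 holes -> [(0, 6), (0, 10), (0, 21), (0, 25), (3, 6), (3, 10), (3, 21), (3, 25), (4, 6), (4, 10), (4, 21), (4, 25), (7, 6), (7, 10), (7, 21), (7, 25), (8, 6), (8, 10), (8, 21), (8, 25), (11, 6), (11, 10), (11, 21), (11, 25), (12, 6), (12, 10), (12, 21), (12, 25), (15, 6), (15, 10), (15, 21), (15, 25), (16, 6), (16, 10), (16, 21), (16, 25), (19, 6), (19, 10), (19, 21), (19, 25), (20, 6), (20, 10), (20, 21), (20, 25), (23, 6), (23, 10), (23, 21), (23, 25), (24, 6), (24, 10), (24, 21), (24, 25), (27, 6), (27, 10), (27, 21), (27, 25), (28, 6), (28, 10), (28, 21), (28, 25), (31, 6), (31, 10), (31, 21), (31, 25)]
Holes: [(0, 6), (0, 10), (0, 21), (0, 25), (3, 6), (3, 10), (3, 21), (3, 25), (4, 6), (4, 10), (4, 21), (4, 25), (7, 6), (7, 10), (7, 21), (7, 25), (8, 6), (8, 10), (8, 21), (8, 25), (11, 6), (11, 10), (11, 21), (11, 25), (12, 6), (12, 10), (12, 21), (12, 25), (15, 6), (15, 10), (15, 21), (15, 25), (16, 6), (16, 10), (16, 21), (16, 25), (19, 6), (19, 10), (19, 21), (19, 25), (20, 6), (20, 10), (20, 21), (20, 25), (23, 6), (23, 10), (23, 21), (23, 25), (24, 6), (24, 10), (24, 21), (24, 25), (27, 6), (27, 10), (27, 21), (27, 25), (28, 6), (28, 10), (28, 21), (28, 25), (31, 6), (31, 10), (31, 21), (31, 25)]

Answer: yes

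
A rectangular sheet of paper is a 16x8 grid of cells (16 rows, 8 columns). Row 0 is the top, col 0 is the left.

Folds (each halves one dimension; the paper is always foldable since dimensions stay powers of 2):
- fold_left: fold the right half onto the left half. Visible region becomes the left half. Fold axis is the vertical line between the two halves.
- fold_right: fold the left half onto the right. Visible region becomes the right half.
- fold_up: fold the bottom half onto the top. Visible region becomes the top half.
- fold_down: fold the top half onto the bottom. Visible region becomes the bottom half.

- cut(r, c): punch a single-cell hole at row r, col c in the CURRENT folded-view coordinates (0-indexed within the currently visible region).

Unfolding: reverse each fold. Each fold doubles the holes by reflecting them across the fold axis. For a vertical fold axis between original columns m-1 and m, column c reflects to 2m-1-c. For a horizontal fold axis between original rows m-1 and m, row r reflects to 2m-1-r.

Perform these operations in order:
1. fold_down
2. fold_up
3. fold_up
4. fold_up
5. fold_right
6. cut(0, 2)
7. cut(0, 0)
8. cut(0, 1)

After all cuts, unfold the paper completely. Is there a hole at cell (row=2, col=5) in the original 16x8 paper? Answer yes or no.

Op 1 fold_down: fold axis h@8; visible region now rows[8,16) x cols[0,8) = 8x8
Op 2 fold_up: fold axis h@12; visible region now rows[8,12) x cols[0,8) = 4x8
Op 3 fold_up: fold axis h@10; visible region now rows[8,10) x cols[0,8) = 2x8
Op 4 fold_up: fold axis h@9; visible region now rows[8,9) x cols[0,8) = 1x8
Op 5 fold_right: fold axis v@4; visible region now rows[8,9) x cols[4,8) = 1x4
Op 6 cut(0, 2): punch at orig (8,6); cuts so far [(8, 6)]; region rows[8,9) x cols[4,8) = 1x4
Op 7 cut(0, 0): punch at orig (8,4); cuts so far [(8, 4), (8, 6)]; region rows[8,9) x cols[4,8) = 1x4
Op 8 cut(0, 1): punch at orig (8,5); cuts so far [(8, 4), (8, 5), (8, 6)]; region rows[8,9) x cols[4,8) = 1x4
Unfold 1 (reflect across v@4): 6 holes -> [(8, 1), (8, 2), (8, 3), (8, 4), (8, 5), (8, 6)]
Unfold 2 (reflect across h@9): 12 holes -> [(8, 1), (8, 2), (8, 3), (8, 4), (8, 5), (8, 6), (9, 1), (9, 2), (9, 3), (9, 4), (9, 5), (9, 6)]
Unfold 3 (reflect across h@10): 24 holes -> [(8, 1), (8, 2), (8, 3), (8, 4), (8, 5), (8, 6), (9, 1), (9, 2), (9, 3), (9, 4), (9, 5), (9, 6), (10, 1), (10, 2), (10, 3), (10, 4), (10, 5), (10, 6), (11, 1), (11, 2), (11, 3), (11, 4), (11, 5), (11, 6)]
Unfold 4 (reflect across h@12): 48 holes -> [(8, 1), (8, 2), (8, 3), (8, 4), (8, 5), (8, 6), (9, 1), (9, 2), (9, 3), (9, 4), (9, 5), (9, 6), (10, 1), (10, 2), (10, 3), (10, 4), (10, 5), (10, 6), (11, 1), (11, 2), (11, 3), (11, 4), (11, 5), (11, 6), (12, 1), (12, 2), (12, 3), (12, 4), (12, 5), (12, 6), (13, 1), (13, 2), (13, 3), (13, 4), (13, 5), (13, 6), (14, 1), (14, 2), (14, 3), (14, 4), (14, 5), (14, 6), (15, 1), (15, 2), (15, 3), (15, 4), (15, 5), (15, 6)]
Unfold 5 (reflect across h@8): 96 holes -> [(0, 1), (0, 2), (0, 3), (0, 4), (0, 5), (0, 6), (1, 1), (1, 2), (1, 3), (1, 4), (1, 5), (1, 6), (2, 1), (2, 2), (2, 3), (2, 4), (2, 5), (2, 6), (3, 1), (3, 2), (3, 3), (3, 4), (3, 5), (3, 6), (4, 1), (4, 2), (4, 3), (4, 4), (4, 5), (4, 6), (5, 1), (5, 2), (5, 3), (5, 4), (5, 5), (5, 6), (6, 1), (6, 2), (6, 3), (6, 4), (6, 5), (6, 6), (7, 1), (7, 2), (7, 3), (7, 4), (7, 5), (7, 6), (8, 1), (8, 2), (8, 3), (8, 4), (8, 5), (8, 6), (9, 1), (9, 2), (9, 3), (9, 4), (9, 5), (9, 6), (10, 1), (10, 2), (10, 3), (10, 4), (10, 5), (10, 6), (11, 1), (11, 2), (11, 3), (11, 4), (11, 5), (11, 6), (12, 1), (12, 2), (12, 3), (12, 4), (12, 5), (12, 6), (13, 1), (13, 2), (13, 3), (13, 4), (13, 5), (13, 6), (14, 1), (14, 2), (14, 3), (14, 4), (14, 5), (14, 6), (15, 1), (15, 2), (15, 3), (15, 4), (15, 5), (15, 6)]
Holes: [(0, 1), (0, 2), (0, 3), (0, 4), (0, 5), (0, 6), (1, 1), (1, 2), (1, 3), (1, 4), (1, 5), (1, 6), (2, 1), (2, 2), (2, 3), (2, 4), (2, 5), (2, 6), (3, 1), (3, 2), (3, 3), (3, 4), (3, 5), (3, 6), (4, 1), (4, 2), (4, 3), (4, 4), (4, 5), (4, 6), (5, 1), (5, 2), (5, 3), (5, 4), (5, 5), (5, 6), (6, 1), (6, 2), (6, 3), (6, 4), (6, 5), (6, 6), (7, 1), (7, 2), (7, 3), (7, 4), (7, 5), (7, 6), (8, 1), (8, 2), (8, 3), (8, 4), (8, 5), (8, 6), (9, 1), (9, 2), (9, 3), (9, 4), (9, 5), (9, 6), (10, 1), (10, 2), (10, 3), (10, 4), (10, 5), (10, 6), (11, 1), (11, 2), (11, 3), (11, 4), (11, 5), (11, 6), (12, 1), (12, 2), (12, 3), (12, 4), (12, 5), (12, 6), (13, 1), (13, 2), (13, 3), (13, 4), (13, 5), (13, 6), (14, 1), (14, 2), (14, 3), (14, 4), (14, 5), (14, 6), (15, 1), (15, 2), (15, 3), (15, 4), (15, 5), (15, 6)]

Answer: yes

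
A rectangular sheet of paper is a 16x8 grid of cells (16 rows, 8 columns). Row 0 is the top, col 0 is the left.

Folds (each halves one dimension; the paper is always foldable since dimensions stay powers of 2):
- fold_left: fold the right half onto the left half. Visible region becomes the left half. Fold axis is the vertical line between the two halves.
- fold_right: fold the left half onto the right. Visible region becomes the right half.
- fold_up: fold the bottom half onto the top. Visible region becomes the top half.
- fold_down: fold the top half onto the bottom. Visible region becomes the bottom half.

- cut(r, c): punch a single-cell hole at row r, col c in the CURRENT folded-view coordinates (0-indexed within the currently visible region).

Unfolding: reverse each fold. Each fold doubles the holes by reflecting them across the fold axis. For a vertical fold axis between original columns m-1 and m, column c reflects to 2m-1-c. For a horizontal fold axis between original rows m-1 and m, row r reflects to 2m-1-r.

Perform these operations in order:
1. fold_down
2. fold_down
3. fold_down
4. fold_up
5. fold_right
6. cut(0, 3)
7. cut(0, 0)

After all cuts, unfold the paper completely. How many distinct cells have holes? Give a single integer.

Answer: 64

Derivation:
Op 1 fold_down: fold axis h@8; visible region now rows[8,16) x cols[0,8) = 8x8
Op 2 fold_down: fold axis h@12; visible region now rows[12,16) x cols[0,8) = 4x8
Op 3 fold_down: fold axis h@14; visible region now rows[14,16) x cols[0,8) = 2x8
Op 4 fold_up: fold axis h@15; visible region now rows[14,15) x cols[0,8) = 1x8
Op 5 fold_right: fold axis v@4; visible region now rows[14,15) x cols[4,8) = 1x4
Op 6 cut(0, 3): punch at orig (14,7); cuts so far [(14, 7)]; region rows[14,15) x cols[4,8) = 1x4
Op 7 cut(0, 0): punch at orig (14,4); cuts so far [(14, 4), (14, 7)]; region rows[14,15) x cols[4,8) = 1x4
Unfold 1 (reflect across v@4): 4 holes -> [(14, 0), (14, 3), (14, 4), (14, 7)]
Unfold 2 (reflect across h@15): 8 holes -> [(14, 0), (14, 3), (14, 4), (14, 7), (15, 0), (15, 3), (15, 4), (15, 7)]
Unfold 3 (reflect across h@14): 16 holes -> [(12, 0), (12, 3), (12, 4), (12, 7), (13, 0), (13, 3), (13, 4), (13, 7), (14, 0), (14, 3), (14, 4), (14, 7), (15, 0), (15, 3), (15, 4), (15, 7)]
Unfold 4 (reflect across h@12): 32 holes -> [(8, 0), (8, 3), (8, 4), (8, 7), (9, 0), (9, 3), (9, 4), (9, 7), (10, 0), (10, 3), (10, 4), (10, 7), (11, 0), (11, 3), (11, 4), (11, 7), (12, 0), (12, 3), (12, 4), (12, 7), (13, 0), (13, 3), (13, 4), (13, 7), (14, 0), (14, 3), (14, 4), (14, 7), (15, 0), (15, 3), (15, 4), (15, 7)]
Unfold 5 (reflect across h@8): 64 holes -> [(0, 0), (0, 3), (0, 4), (0, 7), (1, 0), (1, 3), (1, 4), (1, 7), (2, 0), (2, 3), (2, 4), (2, 7), (3, 0), (3, 3), (3, 4), (3, 7), (4, 0), (4, 3), (4, 4), (4, 7), (5, 0), (5, 3), (5, 4), (5, 7), (6, 0), (6, 3), (6, 4), (6, 7), (7, 0), (7, 3), (7, 4), (7, 7), (8, 0), (8, 3), (8, 4), (8, 7), (9, 0), (9, 3), (9, 4), (9, 7), (10, 0), (10, 3), (10, 4), (10, 7), (11, 0), (11, 3), (11, 4), (11, 7), (12, 0), (12, 3), (12, 4), (12, 7), (13, 0), (13, 3), (13, 4), (13, 7), (14, 0), (14, 3), (14, 4), (14, 7), (15, 0), (15, 3), (15, 4), (15, 7)]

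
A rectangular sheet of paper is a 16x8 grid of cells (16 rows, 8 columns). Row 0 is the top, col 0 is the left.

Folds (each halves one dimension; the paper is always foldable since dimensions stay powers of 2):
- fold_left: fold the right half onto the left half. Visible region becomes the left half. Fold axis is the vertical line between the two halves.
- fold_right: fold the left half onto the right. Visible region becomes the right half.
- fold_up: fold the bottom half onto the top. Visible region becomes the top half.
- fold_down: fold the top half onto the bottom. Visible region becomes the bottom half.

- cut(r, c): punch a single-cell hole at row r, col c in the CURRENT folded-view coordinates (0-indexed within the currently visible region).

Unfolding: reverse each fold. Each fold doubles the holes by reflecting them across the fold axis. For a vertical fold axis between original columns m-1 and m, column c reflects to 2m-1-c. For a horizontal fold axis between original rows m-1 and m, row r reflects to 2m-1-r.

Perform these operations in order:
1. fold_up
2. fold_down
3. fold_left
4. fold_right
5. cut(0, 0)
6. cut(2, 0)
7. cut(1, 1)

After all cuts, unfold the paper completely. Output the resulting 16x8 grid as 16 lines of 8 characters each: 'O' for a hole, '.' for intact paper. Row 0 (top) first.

Answer: ........
.OO..OO.
O..OO..O
.OO..OO.
.OO..OO.
O..OO..O
.OO..OO.
........
........
.OO..OO.
O..OO..O
.OO..OO.
.OO..OO.
O..OO..O
.OO..OO.
........

Derivation:
Op 1 fold_up: fold axis h@8; visible region now rows[0,8) x cols[0,8) = 8x8
Op 2 fold_down: fold axis h@4; visible region now rows[4,8) x cols[0,8) = 4x8
Op 3 fold_left: fold axis v@4; visible region now rows[4,8) x cols[0,4) = 4x4
Op 4 fold_right: fold axis v@2; visible region now rows[4,8) x cols[2,4) = 4x2
Op 5 cut(0, 0): punch at orig (4,2); cuts so far [(4, 2)]; region rows[4,8) x cols[2,4) = 4x2
Op 6 cut(2, 0): punch at orig (6,2); cuts so far [(4, 2), (6, 2)]; region rows[4,8) x cols[2,4) = 4x2
Op 7 cut(1, 1): punch at orig (5,3); cuts so far [(4, 2), (5, 3), (6, 2)]; region rows[4,8) x cols[2,4) = 4x2
Unfold 1 (reflect across v@2): 6 holes -> [(4, 1), (4, 2), (5, 0), (5, 3), (6, 1), (6, 2)]
Unfold 2 (reflect across v@4): 12 holes -> [(4, 1), (4, 2), (4, 5), (4, 6), (5, 0), (5, 3), (5, 4), (5, 7), (6, 1), (6, 2), (6, 5), (6, 6)]
Unfold 3 (reflect across h@4): 24 holes -> [(1, 1), (1, 2), (1, 5), (1, 6), (2, 0), (2, 3), (2, 4), (2, 7), (3, 1), (3, 2), (3, 5), (3, 6), (4, 1), (4, 2), (4, 5), (4, 6), (5, 0), (5, 3), (5, 4), (5, 7), (6, 1), (6, 2), (6, 5), (6, 6)]
Unfold 4 (reflect across h@8): 48 holes -> [(1, 1), (1, 2), (1, 5), (1, 6), (2, 0), (2, 3), (2, 4), (2, 7), (3, 1), (3, 2), (3, 5), (3, 6), (4, 1), (4, 2), (4, 5), (4, 6), (5, 0), (5, 3), (5, 4), (5, 7), (6, 1), (6, 2), (6, 5), (6, 6), (9, 1), (9, 2), (9, 5), (9, 6), (10, 0), (10, 3), (10, 4), (10, 7), (11, 1), (11, 2), (11, 5), (11, 6), (12, 1), (12, 2), (12, 5), (12, 6), (13, 0), (13, 3), (13, 4), (13, 7), (14, 1), (14, 2), (14, 5), (14, 6)]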